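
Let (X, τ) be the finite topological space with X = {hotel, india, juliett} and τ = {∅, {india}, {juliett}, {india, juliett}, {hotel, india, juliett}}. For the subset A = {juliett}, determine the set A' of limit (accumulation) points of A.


A' = {hotel}

For each x ∈ X, list the open sets U ∈ τ with x ∈ U, then check whether U ∩ (A ∖ {x}) ≠ ∅ for every such U.
  x = hotel: opens ∋ x are {hotel, india, juliett}; each meets A ∖ {hotel}, so x IS a limit point.
  x = india: open {india} ∋ x has {india} ∩ (A ∖ {india}) = ∅, so x is NOT a limit point.
  x = juliett: open {juliett} ∋ x has {juliett} ∩ (A ∖ {juliett}) = ∅, so x is NOT a limit point.
Collecting: A' = {hotel}.


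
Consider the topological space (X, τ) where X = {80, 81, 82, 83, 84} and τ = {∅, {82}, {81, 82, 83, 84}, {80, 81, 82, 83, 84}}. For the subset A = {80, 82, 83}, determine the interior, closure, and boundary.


int(A) = {82}, cl(A) = {80, 81, 82, 83, 84}, ∂A = {80, 81, 83, 84}.

Closed sets in (X, τ) are complements of opens:
  closed(X, τ) = {∅, {80}, {80, 81, 83, 84}, {80, 81, 82, 83, 84}}.
int(A) = ⋃ {U ∈ τ : U ⊆ A}. Opens contained in A: ∅, {82}.
Taking the union of these: int(A) = {82}.
cl(A) = ⋂ {C closed : A ⊆ C}. Closed sets containing A: {80, 81, 82, 83, 84}.
Intersecting these: cl(A) = {80, 81, 82, 83, 84}.
∂A = cl(A) ∖ int(A) = {80, 81, 82, 83, 84} ∖ {82} = {80, 81, 83, 84}.


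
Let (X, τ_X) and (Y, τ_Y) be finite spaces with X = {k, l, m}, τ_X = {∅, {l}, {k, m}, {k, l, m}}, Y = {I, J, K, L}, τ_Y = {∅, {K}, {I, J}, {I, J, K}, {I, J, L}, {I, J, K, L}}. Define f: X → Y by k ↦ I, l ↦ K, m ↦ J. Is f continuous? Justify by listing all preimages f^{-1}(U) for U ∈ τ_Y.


f IS continuous.

Compute f^{-1}(U) for each U ∈ τ_Y:
  U = ∅: f^{-1}(U) = ∅ ∈ τ_X ✓.
  U = {K}: f^{-1}(U) = {l} ∈ τ_X ✓.
  U = {I, J}: f^{-1}(U) = {k, m} ∈ τ_X ✓.
  U = {I, J, K}: f^{-1}(U) = {k, l, m} ∈ τ_X ✓.
  U = {I, J, L}: f^{-1}(U) = {k, m} ∈ τ_X ✓.
  U = {I, J, K, L}: f^{-1}(U) = {k, l, m} ∈ τ_X ✓.
Every preimage lies in τ_X, so f IS continuous.


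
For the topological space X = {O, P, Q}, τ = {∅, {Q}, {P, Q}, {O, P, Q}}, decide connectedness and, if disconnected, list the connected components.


(X, τ) is connected.

Find clopen sets (U ∈ τ with X ∖ U ∈ τ):
  U = ∅, X ∖ U = {O, P, Q} — both open, so U is clopen.
  U = {O, P, Q}, X ∖ U = ∅ — both open, so U is clopen.
Only trivial clopens (∅ and X) exist, so (X, τ) is connected.
Compute connected components by grouping points that agree on all clopens:
  component: {O, P, Q}


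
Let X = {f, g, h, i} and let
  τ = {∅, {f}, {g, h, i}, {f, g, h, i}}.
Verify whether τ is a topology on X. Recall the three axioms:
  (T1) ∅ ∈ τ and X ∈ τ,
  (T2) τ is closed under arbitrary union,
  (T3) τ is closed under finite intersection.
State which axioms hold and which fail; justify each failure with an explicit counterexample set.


τ IS a topology on X.

Axiom (T1): ∅ ∈ τ? Yes; X ∈ τ? Yes.
Axiom (T2/T3): check pairwise unions and intersections of members of τ.
All pairwise intersections and unions checked — each lies in τ. Therefore τ satisfies (T1), (T2), (T3): it IS a topology on X.


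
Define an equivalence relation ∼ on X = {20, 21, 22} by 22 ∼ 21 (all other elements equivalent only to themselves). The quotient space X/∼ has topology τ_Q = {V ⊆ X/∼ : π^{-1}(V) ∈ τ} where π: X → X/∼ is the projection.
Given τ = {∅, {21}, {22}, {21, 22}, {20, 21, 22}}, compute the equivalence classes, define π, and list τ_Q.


X/∼ = {[20], [21=22]}; |τ_Q| = 3.

Equivalence classes: [20], [21=22].
Quotient map π: X → X/∼ sends 20 ↦ [20], 21 ↦ [21=22], 22 ↦ [21=22].
For each subset V ⊆ X/∼, compute π^{-1}(V) ⊆ X and check whether π^{-1}(V) ∈ τ. V is open in τ_Q iff π^{-1}(V) ∈ τ.
  V = {}: π^{-1}(V) = ∅ ∈ τ ✓.
  V = {[20]}: π^{-1}(V) = {20} ∉ τ ✗.
  V = {[21=22]}: π^{-1}(V) = {21, 22} ∈ τ ✓.
  V = {[20], [21=22]}: π^{-1}(V) = {20, 21, 22} ∈ τ ✓.
Open sets in the quotient: τ_Q = {{}, {[21=22]}, {[20], [21=22]}} (3 elements).


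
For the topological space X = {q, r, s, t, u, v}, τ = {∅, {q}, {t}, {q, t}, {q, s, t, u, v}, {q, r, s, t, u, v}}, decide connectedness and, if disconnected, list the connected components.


(X, τ) is connected.

Find clopen sets (U ∈ τ with X ∖ U ∈ τ):
  U = ∅, X ∖ U = {q, r, s, t, u, v} — both open, so U is clopen.
  U = {q, r, s, t, u, v}, X ∖ U = ∅ — both open, so U is clopen.
Only trivial clopens (∅ and X) exist, so (X, τ) is connected.
Compute connected components by grouping points that agree on all clopens:
  component: {q, r, s, t, u, v}


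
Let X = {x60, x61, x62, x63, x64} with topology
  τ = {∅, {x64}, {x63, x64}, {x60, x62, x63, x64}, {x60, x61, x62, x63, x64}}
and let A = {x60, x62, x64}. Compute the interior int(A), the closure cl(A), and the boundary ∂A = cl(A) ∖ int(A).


int(A) = {x64}, cl(A) = {x60, x61, x62, x63, x64}, ∂A = {x60, x61, x62, x63}.

Closed sets in (X, τ) are complements of opens:
  closed(X, τ) = {∅, {x61}, {x60, x61, x62}, {x60, x61, x62, x63}, {x60, x61, x62, x63, x64}}.
int(A) = ⋃ {U ∈ τ : U ⊆ A}. Opens contained in A: ∅, {x64}.
Taking the union of these: int(A) = {x64}.
cl(A) = ⋂ {C closed : A ⊆ C}. Closed sets containing A: {x60, x61, x62, x63, x64}.
Intersecting these: cl(A) = {x60, x61, x62, x63, x64}.
∂A = cl(A) ∖ int(A) = {x60, x61, x62, x63, x64} ∖ {x64} = {x60, x61, x62, x63}.


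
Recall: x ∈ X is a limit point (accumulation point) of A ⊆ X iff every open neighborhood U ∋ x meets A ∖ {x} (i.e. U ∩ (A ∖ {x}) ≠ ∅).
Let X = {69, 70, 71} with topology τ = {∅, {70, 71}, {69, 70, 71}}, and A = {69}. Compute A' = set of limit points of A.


A' = ∅

For each x ∈ X, list the open sets U ∈ τ with x ∈ U, then check whether U ∩ (A ∖ {x}) ≠ ∅ for every such U.
  x = 69: open {69, 70, 71} ∋ x has {69, 70, 71} ∩ (A ∖ {69}) = ∅, so x is NOT a limit point.
  x = 70: open {70, 71} ∋ x has {70, 71} ∩ (A ∖ {70}) = ∅, so x is NOT a limit point.
  x = 71: open {70, 71} ∋ x has {70, 71} ∩ (A ∖ {71}) = ∅, so x is NOT a limit point.
Collecting: A' = ∅.


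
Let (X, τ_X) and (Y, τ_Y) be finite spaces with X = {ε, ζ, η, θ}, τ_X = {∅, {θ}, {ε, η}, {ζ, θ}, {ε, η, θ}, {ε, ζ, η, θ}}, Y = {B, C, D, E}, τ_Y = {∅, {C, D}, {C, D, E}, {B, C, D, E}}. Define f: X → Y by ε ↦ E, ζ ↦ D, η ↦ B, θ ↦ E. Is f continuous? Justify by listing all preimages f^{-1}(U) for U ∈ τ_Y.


f is NOT continuous.

Compute f^{-1}(U) for each U ∈ τ_Y:
  U = ∅: f^{-1}(U) = ∅ ∈ τ_X ✓.
  U = {C, D}: f^{-1}(U) = {ζ} ∉ τ_X ✗.
  U = {C, D, E}: f^{-1}(U) = {ε, ζ, θ} ∉ τ_X ✗.
  U = {B, C, D, E}: f^{-1}(U) = {ε, ζ, η, θ} ∈ τ_X ✓.
Found U = {C, D} with f^{-1}(U) = {ζ} not in τ_X. Therefore f is NOT continuous.


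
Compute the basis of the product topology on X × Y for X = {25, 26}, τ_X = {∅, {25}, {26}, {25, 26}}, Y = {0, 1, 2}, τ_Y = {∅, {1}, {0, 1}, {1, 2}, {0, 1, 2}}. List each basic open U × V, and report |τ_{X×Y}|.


Basis B = {∅ × ∅, {25} × {1}, {26} × {1}, {25} × {0, 1}, {25} × {1, 2}, {25, 26} × {1}, {26} × {0, 1}, {26} × {1, 2}, {25} × {0, 1, 2}, {26} × {0, 1, 2}, {25, 26} × {0, 1}, {25, 26} × {1, 2}, {25, 26} × {0, 1, 2}}; |τ_{X×Y}| = 25.

Enumerate products U × V with U ∈ τ_X, V ∈ τ_Y (deduplicated):
  ∅ × ∅ = {} (∅)
  {25} × {1} = {(25,1)}
  {26} × {1} = {(26,1)}
  {25} × {0, 1} = {(25,0), (25,1)}
  {25} × {1, 2} = {(25,1), (25,2)}
  {25, 26} × {1} = {(25,1), (26,1)}
  {26} × {0, 1} = {(26,0), (26,1)}
  {26} × {1, 2} = {(26,1), (26,2)}
  {25} × {0, 1, 2} = {(25,0), (25,1), (25,2)}
  {26} × {0, 1, 2} = {(26,0), (26,1), (26,2)}
  {25, 26} × {0, 1} = {(25,0), (25,1), (26,0), (26,1)}
  {25, 26} × {1, 2} = {(25,1), (25,2), (26,1), (26,2)}
  {25, 26} × {0, 1, 2} = {(25,0), (25,1), (25,2), (26,0), (26,1), (26,2)}
These 13 distinct sets form the basis B.
Close under arbitrary unions to get τ_{X×Y}; counting gives |τ_{X×Y}| = 25.


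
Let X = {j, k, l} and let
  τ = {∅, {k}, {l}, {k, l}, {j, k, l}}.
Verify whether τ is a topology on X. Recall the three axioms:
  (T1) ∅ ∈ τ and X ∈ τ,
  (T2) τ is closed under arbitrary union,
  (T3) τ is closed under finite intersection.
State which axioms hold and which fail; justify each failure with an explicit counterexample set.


τ IS a topology on X.

Axiom (T1): ∅ ∈ τ? Yes; X ∈ τ? Yes.
Axiom (T2/T3): check pairwise unions and intersections of members of τ.
All pairwise intersections and unions checked — each lies in τ. Therefore τ satisfies (T1), (T2), (T3): it IS a topology on X.


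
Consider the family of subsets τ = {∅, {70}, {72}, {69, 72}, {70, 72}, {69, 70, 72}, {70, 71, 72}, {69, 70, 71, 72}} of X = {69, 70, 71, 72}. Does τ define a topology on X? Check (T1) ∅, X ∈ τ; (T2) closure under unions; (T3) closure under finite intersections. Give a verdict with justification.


τ IS a topology on X.

Axiom (T1): ∅ ∈ τ? Yes; X ∈ τ? Yes.
Axiom (T2/T3): check pairwise unions and intersections of members of τ.
All pairwise intersections and unions checked — each lies in τ. Therefore τ satisfies (T1), (T2), (T3): it IS a topology on X.


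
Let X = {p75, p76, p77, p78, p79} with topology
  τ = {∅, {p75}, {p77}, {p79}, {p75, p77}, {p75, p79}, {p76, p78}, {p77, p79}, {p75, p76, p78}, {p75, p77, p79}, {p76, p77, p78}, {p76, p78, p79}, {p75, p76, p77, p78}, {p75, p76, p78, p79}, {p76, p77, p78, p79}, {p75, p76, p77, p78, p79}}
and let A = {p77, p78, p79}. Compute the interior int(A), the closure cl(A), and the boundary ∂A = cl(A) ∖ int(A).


int(A) = {p77, p79}, cl(A) = {p76, p77, p78, p79}, ∂A = {p76, p78}.

Closed sets in (X, τ) are complements of opens:
  closed(X, τ) = {∅, {p75}, {p77}, {p79}, {p75, p77}, {p75, p79}, {p76, p78}, {p77, p79}, {p75, p76, p78}, {p75, p77, p79}, {p76, p77, p78}, {p76, p78, p79}, {p75, p76, p77, p78}, {p75, p76, p78, p79}, {p76, p77, p78, p79}, {p75, p76, p77, p78, p79}}.
int(A) = ⋃ {U ∈ τ : U ⊆ A}. Opens contained in A: ∅, {p77}, {p79}, {p77, p79}.
Taking the union of these: int(A) = {p77, p79}.
cl(A) = ⋂ {C closed : A ⊆ C}. Closed sets containing A: {p76, p77, p78, p79}, {p75, p76, p77, p78, p79}.
Intersecting these: cl(A) = {p76, p77, p78, p79}.
∂A = cl(A) ∖ int(A) = {p76, p77, p78, p79} ∖ {p77, p79} = {p76, p78}.


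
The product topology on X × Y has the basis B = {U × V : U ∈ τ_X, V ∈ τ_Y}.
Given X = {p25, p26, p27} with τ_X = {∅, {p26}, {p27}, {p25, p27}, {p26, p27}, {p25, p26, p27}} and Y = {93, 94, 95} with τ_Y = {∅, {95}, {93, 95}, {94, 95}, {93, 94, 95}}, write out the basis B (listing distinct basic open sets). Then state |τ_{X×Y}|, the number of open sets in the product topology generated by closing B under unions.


Basis B = {∅ × ∅, {p26} × {95}, {p27} × {95}, {p25, p27} × {95}, {p26} × {93, 95}, {p26} × {94, 95}, {p26, p27} × {95}, {p27} × {93, 95}, {p27} × {94, 95}, {p25, p26, p27} × {95}, {p26} × {93, 94, 95}, {p27} × {93, 94, 95}, {p25, p27} × {93, 95}, {p25, p27} × {94, 95}, {p26, p27} × {93, 95}, {p26, p27} × {94, 95}, {p25, p27} × {93, 94, 95}, {p25, p26, p27} × {93, 95}, {p25, p26, p27} × {94, 95}, {p26, p27} × {93, 94, 95}, {p25, p26, p27} × {93, 94, 95}}; |τ_{X×Y}| = 70.

Enumerate products U × V with U ∈ τ_X, V ∈ τ_Y (deduplicated):
  ∅ × ∅ = {} (∅)
  {p26} × {95} = {(p26,95)}
  {p27} × {95} = {(p27,95)}
  {p25, p27} × {95} = {(p25,95), (p27,95)}
  {p26} × {93, 95} = {(p26,93), (p26,95)}
  {p26} × {94, 95} = {(p26,94), (p26,95)}
  {p26, p27} × {95} = {(p26,95), (p27,95)}
  {p27} × {93, 95} = {(p27,93), (p27,95)}
  {p27} × {94, 95} = {(p27,94), (p27,95)}
  {p25, p26, p27} × {95} = {(p25,95), (p26,95), (p27,95)}
  {p26} × {93, 94, 95} = {(p26,93), (p26,94), (p26,95)}
  {p27} × {93, 94, 95} = {(p27,93), (p27,94), (p27,95)}
  {p25, p27} × {93, 95} = {(p25,93), (p25,95), (p27,93), (p27,95)}
  {p25, p27} × {94, 95} = {(p25,94), (p25,95), (p27,94), (p27,95)}
  {p26, p27} × {93, 95} = {(p26,93), (p26,95), (p27,93), (p27,95)}
  {p26, p27} × {94, 95} = {(p26,94), (p26,95), (p27,94), (p27,95)}
  {p25, p27} × {93, 94, 95} = {(p25,93), (p25,94), (p25,95), (p27,93), (p27,94), (p27,95)}
  {p25, p26, p27} × {93, 95} = {(p25,93), (p25,95), (p26,93), (p26,95), (p27,93), (p27,95)}
  {p25, p26, p27} × {94, 95} = {(p25,94), (p25,95), (p26,94), (p26,95), (p27,94), (p27,95)}
  {p26, p27} × {93, 94, 95} = {(p26,93), (p26,94), (p26,95), (p27,93), (p27,94), (p27,95)}
  {p25, p26, p27} × {93, 94, 95} = {(p25,93), (p25,94), (p25,95), (p26,93), (p26,94), (p26,95), (p27,93), (p27,94), (p27,95)}
These 21 distinct sets form the basis B.
Close under arbitrary unions to get τ_{X×Y}; counting gives |τ_{X×Y}| = 70.


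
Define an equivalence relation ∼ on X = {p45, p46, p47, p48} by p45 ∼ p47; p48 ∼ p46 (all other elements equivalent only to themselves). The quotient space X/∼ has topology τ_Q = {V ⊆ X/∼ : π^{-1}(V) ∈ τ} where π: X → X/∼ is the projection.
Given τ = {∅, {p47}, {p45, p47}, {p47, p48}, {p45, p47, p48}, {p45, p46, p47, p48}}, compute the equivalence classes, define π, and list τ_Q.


X/∼ = {[p45=p47], [p46=p48]}; |τ_Q| = 3.

Equivalence classes: [p45=p47], [p46=p48].
Quotient map π: X → X/∼ sends p45 ↦ [p45=p47], p46 ↦ [p46=p48], p47 ↦ [p45=p47], p48 ↦ [p46=p48].
For each subset V ⊆ X/∼, compute π^{-1}(V) ⊆ X and check whether π^{-1}(V) ∈ τ. V is open in τ_Q iff π^{-1}(V) ∈ τ.
  V = {}: π^{-1}(V) = ∅ ∈ τ ✓.
  V = {[p45=p47]}: π^{-1}(V) = {p45, p47} ∈ τ ✓.
  V = {[p46=p48]}: π^{-1}(V) = {p46, p48} ∉ τ ✗.
  V = {[p45=p47], [p46=p48]}: π^{-1}(V) = {p45, p46, p47, p48} ∈ τ ✓.
Open sets in the quotient: τ_Q = {{}, {[p45=p47]}, {[p45=p47], [p46=p48]}} (3 elements).


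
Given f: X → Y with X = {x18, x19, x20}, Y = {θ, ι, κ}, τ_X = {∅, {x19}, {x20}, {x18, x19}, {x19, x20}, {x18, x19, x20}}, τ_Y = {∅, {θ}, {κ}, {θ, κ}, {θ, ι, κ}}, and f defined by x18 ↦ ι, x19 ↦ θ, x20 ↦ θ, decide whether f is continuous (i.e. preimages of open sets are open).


f IS continuous.

Compute f^{-1}(U) for each U ∈ τ_Y:
  U = ∅: f^{-1}(U) = ∅ ∈ τ_X ✓.
  U = {θ}: f^{-1}(U) = {x19, x20} ∈ τ_X ✓.
  U = {κ}: f^{-1}(U) = ∅ ∈ τ_X ✓.
  U = {θ, κ}: f^{-1}(U) = {x19, x20} ∈ τ_X ✓.
  U = {θ, ι, κ}: f^{-1}(U) = {x18, x19, x20} ∈ τ_X ✓.
Every preimage lies in τ_X, so f IS continuous.


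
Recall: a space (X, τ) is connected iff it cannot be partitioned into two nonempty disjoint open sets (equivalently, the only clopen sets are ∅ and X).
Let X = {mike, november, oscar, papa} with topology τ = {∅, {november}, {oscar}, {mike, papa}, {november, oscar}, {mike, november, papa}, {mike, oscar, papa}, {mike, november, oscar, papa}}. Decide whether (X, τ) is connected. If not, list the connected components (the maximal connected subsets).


(X, τ) is disconnected; components = [{november}, {oscar}, {mike, papa}].

Find clopen sets (U ∈ τ with X ∖ U ∈ τ):
  U = ∅, X ∖ U = {mike, november, oscar, papa} — both open, so U is clopen.
  U = {november}, X ∖ U = {mike, oscar, papa} — both open, so U is clopen.
  U = {oscar}, X ∖ U = {mike, november, papa} — both open, so U is clopen.
  U = {mike, papa}, X ∖ U = {november, oscar} — both open, so U is clopen.
  U = {november, oscar}, X ∖ U = {mike, papa} — both open, so U is clopen.
  U = {mike, november, papa}, X ∖ U = {oscar} — both open, so U is clopen.
  U = {mike, oscar, papa}, X ∖ U = {november} — both open, so U is clopen.
  U = {mike, november, oscar, papa}, X ∖ U = ∅ — both open, so U is clopen.
Nontrivial clopen(s) exist: e.g. {mike, november, papa}. So (X, τ) is disconnected.
Compute connected components by grouping points that agree on all clopens:
  component: {november}
  component: {oscar}
  component: {mike, papa}


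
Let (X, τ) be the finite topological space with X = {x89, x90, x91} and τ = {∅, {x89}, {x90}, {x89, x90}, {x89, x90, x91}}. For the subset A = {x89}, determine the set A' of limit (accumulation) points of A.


A' = {x91}

For each x ∈ X, list the open sets U ∈ τ with x ∈ U, then check whether U ∩ (A ∖ {x}) ≠ ∅ for every such U.
  x = x89: open {x89} ∋ x has {x89} ∩ (A ∖ {x89}) = ∅, so x is NOT a limit point.
  x = x90: open {x90} ∋ x has {x90} ∩ (A ∖ {x90}) = ∅, so x is NOT a limit point.
  x = x91: opens ∋ x are {x89, x90, x91}; each meets A ∖ {x91}, so x IS a limit point.
Collecting: A' = {x91}.


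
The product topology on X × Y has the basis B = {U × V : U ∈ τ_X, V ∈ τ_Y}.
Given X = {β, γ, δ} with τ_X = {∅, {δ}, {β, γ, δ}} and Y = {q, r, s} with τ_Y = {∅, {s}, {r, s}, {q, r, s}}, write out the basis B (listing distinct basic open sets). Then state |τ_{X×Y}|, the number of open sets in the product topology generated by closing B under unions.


Basis B = {∅ × ∅, {δ} × {s}, {δ} × {r, s}, {β, γ, δ} × {s}, {δ} × {q, r, s}, {β, γ, δ} × {r, s}, {β, γ, δ} × {q, r, s}}; |τ_{X×Y}| = 10.

Enumerate products U × V with U ∈ τ_X, V ∈ τ_Y (deduplicated):
  ∅ × ∅ = {} (∅)
  {δ} × {s} = {(δ,s)}
  {δ} × {r, s} = {(δ,r), (δ,s)}
  {β, γ, δ} × {s} = {(β,s), (γ,s), (δ,s)}
  {δ} × {q, r, s} = {(δ,q), (δ,r), (δ,s)}
  {β, γ, δ} × {r, s} = {(β,r), (β,s), (γ,r), (γ,s), (δ,r), (δ,s)}
  {β, γ, δ} × {q, r, s} = {(β,q), (β,r), (β,s), (γ,q), (γ,r), (γ,s), (δ,q), (δ,r), (δ,s)}
These 7 distinct sets form the basis B.
Close under arbitrary unions to get τ_{X×Y}; counting gives |τ_{X×Y}| = 10.


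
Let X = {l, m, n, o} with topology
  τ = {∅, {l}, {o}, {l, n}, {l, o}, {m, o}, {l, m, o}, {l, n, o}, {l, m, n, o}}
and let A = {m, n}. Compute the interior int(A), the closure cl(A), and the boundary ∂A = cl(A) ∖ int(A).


int(A) = ∅, cl(A) = {m, n}, ∂A = {m, n}.

Closed sets in (X, τ) are complements of opens:
  closed(X, τ) = {∅, {m}, {n}, {l, n}, {m, n}, {m, o}, {l, m, n}, {m, n, o}, {l, m, n, o}}.
int(A) = ⋃ {U ∈ τ : U ⊆ A}. Opens contained in A: ∅.
Taking the union of these: int(A) = ∅.
cl(A) = ⋂ {C closed : A ⊆ C}. Closed sets containing A: {m, n}, {l, m, n}, {m, n, o}, {l, m, n, o}.
Intersecting these: cl(A) = {m, n}.
∂A = cl(A) ∖ int(A) = {m, n} ∖ ∅ = {m, n}.


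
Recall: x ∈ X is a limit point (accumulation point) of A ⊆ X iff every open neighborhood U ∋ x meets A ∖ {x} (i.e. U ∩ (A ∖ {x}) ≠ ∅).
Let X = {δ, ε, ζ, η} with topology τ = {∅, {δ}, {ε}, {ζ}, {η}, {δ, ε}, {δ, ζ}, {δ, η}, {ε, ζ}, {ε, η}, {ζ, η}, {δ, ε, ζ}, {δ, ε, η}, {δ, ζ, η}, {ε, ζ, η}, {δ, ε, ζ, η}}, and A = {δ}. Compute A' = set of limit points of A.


A' = ∅

For each x ∈ X, list the open sets U ∈ τ with x ∈ U, then check whether U ∩ (A ∖ {x}) ≠ ∅ for every such U.
  x = δ: open {δ} ∋ x has {δ} ∩ (A ∖ {δ}) = ∅, so x is NOT a limit point.
  x = ε: open {ε} ∋ x has {ε} ∩ (A ∖ {ε}) = ∅, so x is NOT a limit point.
  x = ζ: open {ζ} ∋ x has {ζ} ∩ (A ∖ {ζ}) = ∅, so x is NOT a limit point.
  x = η: open {η} ∋ x has {η} ∩ (A ∖ {η}) = ∅, so x is NOT a limit point.
Collecting: A' = ∅.


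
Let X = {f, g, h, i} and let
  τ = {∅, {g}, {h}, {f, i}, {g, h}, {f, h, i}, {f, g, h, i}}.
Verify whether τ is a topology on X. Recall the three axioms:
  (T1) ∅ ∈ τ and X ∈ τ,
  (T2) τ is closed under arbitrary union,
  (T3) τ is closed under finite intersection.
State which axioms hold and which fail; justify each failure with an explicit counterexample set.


τ is NOT a topology on X.

Axiom (T1): ∅ ∈ τ? Yes; X ∈ τ? Yes.
Axiom (T2/T3): check pairwise unions and intersections of members of τ.
Counterexample for (T2): {g} ∪ {f, i} = {f, g, i} ∉ τ. Therefore τ is NOT a topology.


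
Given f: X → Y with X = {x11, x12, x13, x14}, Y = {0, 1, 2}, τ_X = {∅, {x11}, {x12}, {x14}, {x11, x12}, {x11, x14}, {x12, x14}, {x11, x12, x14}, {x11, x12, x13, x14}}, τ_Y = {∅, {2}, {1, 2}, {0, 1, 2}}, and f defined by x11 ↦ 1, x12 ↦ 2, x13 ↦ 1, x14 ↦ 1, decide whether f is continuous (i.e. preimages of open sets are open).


f IS continuous.

Compute f^{-1}(U) for each U ∈ τ_Y:
  U = ∅: f^{-1}(U) = ∅ ∈ τ_X ✓.
  U = {2}: f^{-1}(U) = {x12} ∈ τ_X ✓.
  U = {1, 2}: f^{-1}(U) = {x11, x12, x13, x14} ∈ τ_X ✓.
  U = {0, 1, 2}: f^{-1}(U) = {x11, x12, x13, x14} ∈ τ_X ✓.
Every preimage lies in τ_X, so f IS continuous.


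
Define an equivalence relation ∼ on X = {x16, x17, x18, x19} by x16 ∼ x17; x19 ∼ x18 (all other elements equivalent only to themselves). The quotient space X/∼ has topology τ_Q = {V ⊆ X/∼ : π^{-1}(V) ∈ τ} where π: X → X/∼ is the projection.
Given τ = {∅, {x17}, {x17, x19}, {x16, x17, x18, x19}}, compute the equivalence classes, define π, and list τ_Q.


X/∼ = {[x16=x17], [x18=x19]}; |τ_Q| = 2.

Equivalence classes: [x16=x17], [x18=x19].
Quotient map π: X → X/∼ sends x16 ↦ [x16=x17], x17 ↦ [x16=x17], x18 ↦ [x18=x19], x19 ↦ [x18=x19].
For each subset V ⊆ X/∼, compute π^{-1}(V) ⊆ X and check whether π^{-1}(V) ∈ τ. V is open in τ_Q iff π^{-1}(V) ∈ τ.
  V = {}: π^{-1}(V) = ∅ ∈ τ ✓.
  V = {[x16=x17]}: π^{-1}(V) = {x16, x17} ∉ τ ✗.
  V = {[x18=x19]}: π^{-1}(V) = {x18, x19} ∉ τ ✗.
  V = {[x16=x17], [x18=x19]}: π^{-1}(V) = {x16, x17, x18, x19} ∈ τ ✓.
Open sets in the quotient: τ_Q = {{}, {[x16=x17], [x18=x19]}} (2 elements).


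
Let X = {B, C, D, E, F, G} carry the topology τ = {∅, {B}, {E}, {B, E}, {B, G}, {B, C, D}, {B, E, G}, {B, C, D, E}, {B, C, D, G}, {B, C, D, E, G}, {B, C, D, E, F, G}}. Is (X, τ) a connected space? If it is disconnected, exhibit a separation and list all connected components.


(X, τ) is connected.

Find clopen sets (U ∈ τ with X ∖ U ∈ τ):
  U = ∅, X ∖ U = {B, C, D, E, F, G} — both open, so U is clopen.
  U = {B, C, D, E, F, G}, X ∖ U = ∅ — both open, so U is clopen.
Only trivial clopens (∅ and X) exist, so (X, τ) is connected.
Compute connected components by grouping points that agree on all clopens:
  component: {B, C, D, E, F, G}


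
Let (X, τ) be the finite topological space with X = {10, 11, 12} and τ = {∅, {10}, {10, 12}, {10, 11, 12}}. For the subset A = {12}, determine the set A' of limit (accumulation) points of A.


A' = {11}

For each x ∈ X, list the open sets U ∈ τ with x ∈ U, then check whether U ∩ (A ∖ {x}) ≠ ∅ for every such U.
  x = 10: open {10} ∋ x has {10} ∩ (A ∖ {10}) = ∅, so x is NOT a limit point.
  x = 11: opens ∋ x are {10, 11, 12}; each meets A ∖ {11}, so x IS a limit point.
  x = 12: open {10, 12} ∋ x has {10, 12} ∩ (A ∖ {12}) = ∅, so x is NOT a limit point.
Collecting: A' = {11}.


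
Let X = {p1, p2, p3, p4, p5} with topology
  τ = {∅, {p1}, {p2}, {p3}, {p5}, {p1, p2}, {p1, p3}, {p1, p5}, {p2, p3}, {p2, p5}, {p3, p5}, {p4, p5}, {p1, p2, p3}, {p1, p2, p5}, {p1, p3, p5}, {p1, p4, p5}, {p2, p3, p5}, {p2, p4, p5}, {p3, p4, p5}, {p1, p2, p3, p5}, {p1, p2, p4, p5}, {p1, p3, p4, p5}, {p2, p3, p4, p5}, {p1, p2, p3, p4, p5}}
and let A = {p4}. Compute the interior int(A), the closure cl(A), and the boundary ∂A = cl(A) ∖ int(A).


int(A) = ∅, cl(A) = {p4}, ∂A = {p4}.

Closed sets in (X, τ) are complements of opens:
  closed(X, τ) = {∅, {p1}, {p2}, {p3}, {p4}, {p1, p2}, {p1, p3}, {p1, p4}, {p2, p3}, {p2, p4}, {p3, p4}, {p4, p5}, {p1, p2, p3}, {p1, p2, p4}, {p1, p3, p4}, {p1, p4, p5}, {p2, p3, p4}, {p2, p4, p5}, {p3, p4, p5}, {p1, p2, p3, p4}, {p1, p2, p4, p5}, {p1, p3, p4, p5}, {p2, p3, p4, p5}, {p1, p2, p3, p4, p5}}.
int(A) = ⋃ {U ∈ τ : U ⊆ A}. Opens contained in A: ∅.
Taking the union of these: int(A) = ∅.
cl(A) = ⋂ {C closed : A ⊆ C}. Closed sets containing A: {p4}, {p1, p4}, {p2, p4}, {p3, p4}, {p4, p5}, {p1, p2, p4}, {p1, p3, p4}, {p1, p4, p5}, {p2, p3, p4}, {p2, p4, p5}, {p3, p4, p5}, {p1, p2, p3, p4}, {p1, p2, p4, p5}, {p1, p3, p4, p5}, {p2, p3, p4, p5}, {p1, p2, p3, p4, p5}.
Intersecting these: cl(A) = {p4}.
∂A = cl(A) ∖ int(A) = {p4} ∖ ∅ = {p4}.


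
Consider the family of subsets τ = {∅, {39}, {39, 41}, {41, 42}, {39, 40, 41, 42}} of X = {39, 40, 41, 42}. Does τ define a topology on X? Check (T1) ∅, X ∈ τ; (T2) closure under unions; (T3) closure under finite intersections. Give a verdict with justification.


τ is NOT a topology on X.

Axiom (T1): ∅ ∈ τ? Yes; X ∈ τ? Yes.
Axiom (T2/T3): check pairwise unions and intersections of members of τ.
Counterexample for (T2): {39} ∪ {41, 42} = {39, 41, 42} ∉ τ. Therefore τ is NOT a topology.


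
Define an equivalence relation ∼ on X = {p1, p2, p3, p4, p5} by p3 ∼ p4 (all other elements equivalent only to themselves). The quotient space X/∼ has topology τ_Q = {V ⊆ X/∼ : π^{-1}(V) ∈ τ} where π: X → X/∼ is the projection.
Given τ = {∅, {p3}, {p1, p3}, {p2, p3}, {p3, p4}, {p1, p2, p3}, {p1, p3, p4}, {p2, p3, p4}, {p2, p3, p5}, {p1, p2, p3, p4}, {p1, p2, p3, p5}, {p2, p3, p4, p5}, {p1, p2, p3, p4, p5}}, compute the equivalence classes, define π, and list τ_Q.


X/∼ = {[p1], [p2], [p3=p4], [p5]}; |τ_Q| = 7.

Equivalence classes: [p1], [p2], [p3=p4], [p5].
Quotient map π: X → X/∼ sends p1 ↦ [p1], p2 ↦ [p2], p3 ↦ [p3=p4], p4 ↦ [p3=p4], p5 ↦ [p5].
For each subset V ⊆ X/∼, compute π^{-1}(V) ⊆ X and check whether π^{-1}(V) ∈ τ. V is open in τ_Q iff π^{-1}(V) ∈ τ.
  V = {}: π^{-1}(V) = ∅ ∈ τ ✓.
  V = {[p1]}: π^{-1}(V) = {p1} ∉ τ ✗.
  V = {[p2]}: π^{-1}(V) = {p2} ∉ τ ✗.
  V = {[p1], [p2]}: π^{-1}(V) = {p1, p2} ∉ τ ✗.
  V = {[p3=p4]}: π^{-1}(V) = {p3, p4} ∈ τ ✓.
  V = {[p1], [p3=p4]}: π^{-1}(V) = {p1, p3, p4} ∈ τ ✓.
  V = {[p2], [p3=p4]}: π^{-1}(V) = {p2, p3, p4} ∈ τ ✓.
  V = {[p1], [p2], [p3=p4]}: π^{-1}(V) = {p1, p2, p3, p4} ∈ τ ✓.
  V = {[p5]}: π^{-1}(V) = {p5} ∉ τ ✗.
  V = {[p1], [p5]}: π^{-1}(V) = {p1, p5} ∉ τ ✗.
  V = {[p2], [p5]}: π^{-1}(V) = {p2, p5} ∉ τ ✗.
  V = {[p1], [p2], [p5]}: π^{-1}(V) = {p1, p2, p5} ∉ τ ✗.
  V = {[p3=p4], [p5]}: π^{-1}(V) = {p3, p4, p5} ∉ τ ✗.
  V = {[p1], [p3=p4], [p5]}: π^{-1}(V) = {p1, p3, p4, p5} ∉ τ ✗.
  V = {[p2], [p3=p4], [p5]}: π^{-1}(V) = {p2, p3, p4, p5} ∈ τ ✓.
  V = {[p1], [p2], [p3=p4], [p5]}: π^{-1}(V) = {p1, p2, p3, p4, p5} ∈ τ ✓.
Open sets in the quotient: τ_Q = {{}, {[p3=p4]}, {[p1], [p3=p4]}, {[p2], [p3=p4]}, {[p1], [p2], [p3=p4]}, {[p2], [p3=p4], [p5]}, {[p1], [p2], [p3=p4], [p5]}} (7 elements).


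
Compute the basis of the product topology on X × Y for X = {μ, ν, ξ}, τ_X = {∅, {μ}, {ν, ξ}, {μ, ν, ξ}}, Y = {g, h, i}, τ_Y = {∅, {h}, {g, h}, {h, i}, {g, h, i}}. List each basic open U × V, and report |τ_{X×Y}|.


Basis B = {∅ × ∅, {μ} × {h}, {μ} × {g, h}, {μ} × {h, i}, {ν, ξ} × {h}, {μ} × {g, h, i}, {μ, ν, ξ} × {h}, {ν, ξ} × {g, h}, {ν, ξ} × {h, i}, {μ, ν, ξ} × {g, h}, {μ, ν, ξ} × {h, i}, {ν, ξ} × {g, h, i}, {μ, ν, ξ} × {g, h, i}}; |τ_{X×Y}| = 25.

Enumerate products U × V with U ∈ τ_X, V ∈ τ_Y (deduplicated):
  ∅ × ∅ = {} (∅)
  {μ} × {h} = {(μ,h)}
  {μ} × {g, h} = {(μ,g), (μ,h)}
  {μ} × {h, i} = {(μ,h), (μ,i)}
  {ν, ξ} × {h} = {(ν,h), (ξ,h)}
  {μ} × {g, h, i} = {(μ,g), (μ,h), (μ,i)}
  {μ, ν, ξ} × {h} = {(μ,h), (ν,h), (ξ,h)}
  {ν, ξ} × {g, h} = {(ν,g), (ν,h), (ξ,g), (ξ,h)}
  {ν, ξ} × {h, i} = {(ν,h), (ν,i), (ξ,h), (ξ,i)}
  {μ, ν, ξ} × {g, h} = {(μ,g), (μ,h), (ν,g), (ν,h), (ξ,g), (ξ,h)}
  {μ, ν, ξ} × {h, i} = {(μ,h), (μ,i), (ν,h), (ν,i), (ξ,h), (ξ,i)}
  {ν, ξ} × {g, h, i} = {(ν,g), (ν,h), (ν,i), (ξ,g), (ξ,h), (ξ,i)}
  {μ, ν, ξ} × {g, h, i} = {(μ,g), (μ,h), (μ,i), (ν,g), (ν,h), (ν,i), (ξ,g), (ξ,h), (ξ,i)}
These 13 distinct sets form the basis B.
Close under arbitrary unions to get τ_{X×Y}; counting gives |τ_{X×Y}| = 25.


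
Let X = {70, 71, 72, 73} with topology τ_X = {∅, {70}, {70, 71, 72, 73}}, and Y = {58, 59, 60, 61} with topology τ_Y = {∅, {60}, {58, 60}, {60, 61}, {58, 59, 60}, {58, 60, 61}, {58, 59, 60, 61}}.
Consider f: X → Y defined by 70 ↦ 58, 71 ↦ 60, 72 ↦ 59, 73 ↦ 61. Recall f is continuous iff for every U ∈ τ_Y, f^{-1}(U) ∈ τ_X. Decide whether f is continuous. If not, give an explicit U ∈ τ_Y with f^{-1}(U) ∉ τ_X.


f is NOT continuous.

Compute f^{-1}(U) for each U ∈ τ_Y:
  U = ∅: f^{-1}(U) = ∅ ∈ τ_X ✓.
  U = {60}: f^{-1}(U) = {71} ∉ τ_X ✗.
  U = {58, 60}: f^{-1}(U) = {70, 71} ∉ τ_X ✗.
  U = {60, 61}: f^{-1}(U) = {71, 73} ∉ τ_X ✗.
  U = {58, 59, 60}: f^{-1}(U) = {70, 71, 72} ∉ τ_X ✗.
  U = {58, 60, 61}: f^{-1}(U) = {70, 71, 73} ∉ τ_X ✗.
  U = {58, 59, 60, 61}: f^{-1}(U) = {70, 71, 72, 73} ∈ τ_X ✓.
Found U = {60} with f^{-1}(U) = {71} not in τ_X. Therefore f is NOT continuous.


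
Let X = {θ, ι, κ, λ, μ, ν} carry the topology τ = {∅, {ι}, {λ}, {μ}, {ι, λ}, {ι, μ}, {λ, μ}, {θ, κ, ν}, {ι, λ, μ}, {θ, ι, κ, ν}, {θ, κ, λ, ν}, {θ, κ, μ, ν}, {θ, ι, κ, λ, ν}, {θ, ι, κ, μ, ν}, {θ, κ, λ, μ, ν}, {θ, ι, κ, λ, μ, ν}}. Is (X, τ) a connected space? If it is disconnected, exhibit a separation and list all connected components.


(X, τ) is disconnected; components = [{ι}, {λ}, {μ}, {θ, κ, ν}].

Find clopen sets (U ∈ τ with X ∖ U ∈ τ):
  U = ∅, X ∖ U = {θ, ι, κ, λ, μ, ν} — both open, so U is clopen.
  U = {ι}, X ∖ U = {θ, κ, λ, μ, ν} — both open, so U is clopen.
  U = {λ}, X ∖ U = {θ, ι, κ, μ, ν} — both open, so U is clopen.
  U = {μ}, X ∖ U = {θ, ι, κ, λ, ν} — both open, so U is clopen.
  U = {ι, λ}, X ∖ U = {θ, κ, μ, ν} — both open, so U is clopen.
  U = {ι, μ}, X ∖ U = {θ, κ, λ, ν} — both open, so U is clopen.
  U = {λ, μ}, X ∖ U = {θ, ι, κ, ν} — both open, so U is clopen.
  U = {θ, κ, ν}, X ∖ U = {ι, λ, μ} — both open, so U is clopen.
  U = {ι, λ, μ}, X ∖ U = {θ, κ, ν} — both open, so U is clopen.
  U = {θ, ι, κ, ν}, X ∖ U = {λ, μ} — both open, so U is clopen.
  U = {θ, κ, λ, ν}, X ∖ U = {ι, μ} — both open, so U is clopen.
  U = {θ, κ, μ, ν}, X ∖ U = {ι, λ} — both open, so U is clopen.
  U = {θ, ι, κ, λ, ν}, X ∖ U = {μ} — both open, so U is clopen.
  U = {θ, ι, κ, μ, ν}, X ∖ U = {λ} — both open, so U is clopen.
  U = {θ, κ, λ, μ, ν}, X ∖ U = {ι} — both open, so U is clopen.
  U = {θ, ι, κ, λ, μ, ν}, X ∖ U = ∅ — both open, so U is clopen.
Nontrivial clopen(s) exist: e.g. {θ, κ, ν}. So (X, τ) is disconnected.
Compute connected components by grouping points that agree on all clopens:
  component: {ι}
  component: {λ}
  component: {μ}
  component: {θ, κ, ν}


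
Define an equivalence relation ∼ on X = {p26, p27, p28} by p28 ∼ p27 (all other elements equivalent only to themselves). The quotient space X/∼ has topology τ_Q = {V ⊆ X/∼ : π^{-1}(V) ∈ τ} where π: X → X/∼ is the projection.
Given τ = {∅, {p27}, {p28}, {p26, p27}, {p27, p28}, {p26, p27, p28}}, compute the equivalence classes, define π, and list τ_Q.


X/∼ = {[p26], [p27=p28]}; |τ_Q| = 3.

Equivalence classes: [p26], [p27=p28].
Quotient map π: X → X/∼ sends p26 ↦ [p26], p27 ↦ [p27=p28], p28 ↦ [p27=p28].
For each subset V ⊆ X/∼, compute π^{-1}(V) ⊆ X and check whether π^{-1}(V) ∈ τ. V is open in τ_Q iff π^{-1}(V) ∈ τ.
  V = {}: π^{-1}(V) = ∅ ∈ τ ✓.
  V = {[p26]}: π^{-1}(V) = {p26} ∉ τ ✗.
  V = {[p27=p28]}: π^{-1}(V) = {p27, p28} ∈ τ ✓.
  V = {[p26], [p27=p28]}: π^{-1}(V) = {p26, p27, p28} ∈ τ ✓.
Open sets in the quotient: τ_Q = {{}, {[p27=p28]}, {[p26], [p27=p28]}} (3 elements).


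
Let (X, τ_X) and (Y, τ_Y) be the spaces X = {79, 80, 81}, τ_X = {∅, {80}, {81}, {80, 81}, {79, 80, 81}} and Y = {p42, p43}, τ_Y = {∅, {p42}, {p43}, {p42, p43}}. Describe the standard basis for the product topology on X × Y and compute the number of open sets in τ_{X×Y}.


Basis B = {∅ × ∅, {80} × {p42}, {80} × {p43}, {81} × {p42}, {81} × {p43}, {80} × {p42, p43}, {80, 81} × {p42}, {80, 81} × {p43}, {81} × {p42, p43}, {79, 80, 81} × {p42}, {79, 80, 81} × {p43}, {80, 81} × {p42, p43}, {79, 80, 81} × {p42, p43}}; |τ_{X×Y}| = 25.

Enumerate products U × V with U ∈ τ_X, V ∈ τ_Y (deduplicated):
  ∅ × ∅ = {} (∅)
  {80} × {p42} = {(80,p42)}
  {80} × {p43} = {(80,p43)}
  {81} × {p42} = {(81,p42)}
  {81} × {p43} = {(81,p43)}
  {80} × {p42, p43} = {(80,p42), (80,p43)}
  {80, 81} × {p42} = {(80,p42), (81,p42)}
  {80, 81} × {p43} = {(80,p43), (81,p43)}
  {81} × {p42, p43} = {(81,p42), (81,p43)}
  {79, 80, 81} × {p42} = {(79,p42), (80,p42), (81,p42)}
  {79, 80, 81} × {p43} = {(79,p43), (80,p43), (81,p43)}
  {80, 81} × {p42, p43} = {(80,p42), (80,p43), (81,p42), (81,p43)}
  {79, 80, 81} × {p42, p43} = {(79,p42), (79,p43), (80,p42), (80,p43), (81,p42), (81,p43)}
These 13 distinct sets form the basis B.
Close under arbitrary unions to get τ_{X×Y}; counting gives |τ_{X×Y}| = 25.


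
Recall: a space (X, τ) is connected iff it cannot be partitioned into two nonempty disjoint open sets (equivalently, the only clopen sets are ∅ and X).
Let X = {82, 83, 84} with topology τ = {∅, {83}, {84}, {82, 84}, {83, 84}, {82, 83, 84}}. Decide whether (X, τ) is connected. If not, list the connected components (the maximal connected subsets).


(X, τ) is disconnected; components = [{83}, {82, 84}].

Find clopen sets (U ∈ τ with X ∖ U ∈ τ):
  U = ∅, X ∖ U = {82, 83, 84} — both open, so U is clopen.
  U = {83}, X ∖ U = {82, 84} — both open, so U is clopen.
  U = {82, 84}, X ∖ U = {83} — both open, so U is clopen.
  U = {82, 83, 84}, X ∖ U = ∅ — both open, so U is clopen.
Nontrivial clopen(s) exist: e.g. {83}. So (X, τ) is disconnected.
Compute connected components by grouping points that agree on all clopens:
  component: {83}
  component: {82, 84}


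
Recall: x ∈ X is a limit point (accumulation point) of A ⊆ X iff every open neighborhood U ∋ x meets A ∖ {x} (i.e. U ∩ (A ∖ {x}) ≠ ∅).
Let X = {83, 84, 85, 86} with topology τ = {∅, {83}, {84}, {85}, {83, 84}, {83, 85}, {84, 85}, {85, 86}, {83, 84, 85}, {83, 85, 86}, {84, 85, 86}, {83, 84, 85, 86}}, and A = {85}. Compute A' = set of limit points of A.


A' = {86}

For each x ∈ X, list the open sets U ∈ τ with x ∈ U, then check whether U ∩ (A ∖ {x}) ≠ ∅ for every such U.
  x = 83: open {83} ∋ x has {83} ∩ (A ∖ {83}) = ∅, so x is NOT a limit point.
  x = 84: open {84} ∋ x has {84} ∩ (A ∖ {84}) = ∅, so x is NOT a limit point.
  x = 85: open {85} ∋ x has {85} ∩ (A ∖ {85}) = ∅, so x is NOT a limit point.
  x = 86: opens ∋ x are {85, 86}, {83, 85, 86}, {84, 85, 86}, {83, 84, 85, 86}; each meets A ∖ {86}, so x IS a limit point.
Collecting: A' = {86}.


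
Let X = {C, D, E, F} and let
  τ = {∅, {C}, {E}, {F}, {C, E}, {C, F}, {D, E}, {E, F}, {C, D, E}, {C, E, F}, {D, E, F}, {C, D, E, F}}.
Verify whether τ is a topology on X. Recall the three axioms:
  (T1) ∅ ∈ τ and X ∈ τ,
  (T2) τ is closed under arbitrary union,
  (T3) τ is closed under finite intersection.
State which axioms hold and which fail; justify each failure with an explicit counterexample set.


τ IS a topology on X.

Axiom (T1): ∅ ∈ τ? Yes; X ∈ τ? Yes.
Axiom (T2/T3): check pairwise unions and intersections of members of τ.
All pairwise intersections and unions checked — each lies in τ. Therefore τ satisfies (T1), (T2), (T3): it IS a topology on X.


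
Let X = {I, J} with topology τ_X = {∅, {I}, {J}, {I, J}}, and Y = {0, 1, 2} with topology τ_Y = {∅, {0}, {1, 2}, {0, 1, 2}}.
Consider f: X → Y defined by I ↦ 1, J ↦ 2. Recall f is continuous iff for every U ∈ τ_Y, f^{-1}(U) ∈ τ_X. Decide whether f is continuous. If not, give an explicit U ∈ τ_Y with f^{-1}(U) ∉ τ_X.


f IS continuous.

Compute f^{-1}(U) for each U ∈ τ_Y:
  U = ∅: f^{-1}(U) = ∅ ∈ τ_X ✓.
  U = {0}: f^{-1}(U) = ∅ ∈ τ_X ✓.
  U = {1, 2}: f^{-1}(U) = {I, J} ∈ τ_X ✓.
  U = {0, 1, 2}: f^{-1}(U) = {I, J} ∈ τ_X ✓.
Every preimage lies in τ_X, so f IS continuous.


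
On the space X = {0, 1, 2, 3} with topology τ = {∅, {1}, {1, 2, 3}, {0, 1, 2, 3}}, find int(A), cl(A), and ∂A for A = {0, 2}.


int(A) = ∅, cl(A) = {0, 2, 3}, ∂A = {0, 2, 3}.

Closed sets in (X, τ) are complements of opens:
  closed(X, τ) = {∅, {0}, {0, 2, 3}, {0, 1, 2, 3}}.
int(A) = ⋃ {U ∈ τ : U ⊆ A}. Opens contained in A: ∅.
Taking the union of these: int(A) = ∅.
cl(A) = ⋂ {C closed : A ⊆ C}. Closed sets containing A: {0, 2, 3}, {0, 1, 2, 3}.
Intersecting these: cl(A) = {0, 2, 3}.
∂A = cl(A) ∖ int(A) = {0, 2, 3} ∖ ∅ = {0, 2, 3}.


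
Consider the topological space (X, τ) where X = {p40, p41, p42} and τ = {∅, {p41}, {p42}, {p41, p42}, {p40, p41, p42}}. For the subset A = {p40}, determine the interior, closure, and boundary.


int(A) = ∅, cl(A) = {p40}, ∂A = {p40}.

Closed sets in (X, τ) are complements of opens:
  closed(X, τ) = {∅, {p40}, {p40, p41}, {p40, p42}, {p40, p41, p42}}.
int(A) = ⋃ {U ∈ τ : U ⊆ A}. Opens contained in A: ∅.
Taking the union of these: int(A) = ∅.
cl(A) = ⋂ {C closed : A ⊆ C}. Closed sets containing A: {p40}, {p40, p41}, {p40, p42}, {p40, p41, p42}.
Intersecting these: cl(A) = {p40}.
∂A = cl(A) ∖ int(A) = {p40} ∖ ∅ = {p40}.


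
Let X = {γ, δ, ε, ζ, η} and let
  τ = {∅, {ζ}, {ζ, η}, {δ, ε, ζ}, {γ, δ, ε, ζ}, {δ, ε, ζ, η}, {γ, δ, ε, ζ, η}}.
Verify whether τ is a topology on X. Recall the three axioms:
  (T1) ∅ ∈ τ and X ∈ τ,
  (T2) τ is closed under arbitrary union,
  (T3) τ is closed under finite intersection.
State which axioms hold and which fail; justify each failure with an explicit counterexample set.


τ IS a topology on X.

Axiom (T1): ∅ ∈ τ? Yes; X ∈ τ? Yes.
Axiom (T2/T3): check pairwise unions and intersections of members of τ.
All pairwise intersections and unions checked — each lies in τ. Therefore τ satisfies (T1), (T2), (T3): it IS a topology on X.


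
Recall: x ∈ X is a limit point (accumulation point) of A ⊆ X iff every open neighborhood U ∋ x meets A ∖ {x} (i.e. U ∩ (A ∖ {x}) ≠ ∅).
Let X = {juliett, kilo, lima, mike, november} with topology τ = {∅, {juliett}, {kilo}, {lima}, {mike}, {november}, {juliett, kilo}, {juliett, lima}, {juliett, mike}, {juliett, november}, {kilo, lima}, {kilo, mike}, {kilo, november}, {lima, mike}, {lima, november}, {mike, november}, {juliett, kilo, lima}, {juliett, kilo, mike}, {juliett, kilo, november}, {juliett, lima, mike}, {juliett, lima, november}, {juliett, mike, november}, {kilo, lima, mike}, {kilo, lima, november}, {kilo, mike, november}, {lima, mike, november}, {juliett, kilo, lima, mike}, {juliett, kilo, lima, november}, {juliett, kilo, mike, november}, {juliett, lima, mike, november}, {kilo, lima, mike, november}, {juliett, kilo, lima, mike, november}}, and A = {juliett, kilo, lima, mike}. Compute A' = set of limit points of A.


A' = ∅

For each x ∈ X, list the open sets U ∈ τ with x ∈ U, then check whether U ∩ (A ∖ {x}) ≠ ∅ for every such U.
  x = juliett: open {juliett} ∋ x has {juliett} ∩ (A ∖ {juliett}) = ∅, so x is NOT a limit point.
  x = kilo: open {kilo} ∋ x has {kilo} ∩ (A ∖ {kilo}) = ∅, so x is NOT a limit point.
  x = lima: open {lima} ∋ x has {lima} ∩ (A ∖ {lima}) = ∅, so x is NOT a limit point.
  x = mike: open {mike} ∋ x has {mike} ∩ (A ∖ {mike}) = ∅, so x is NOT a limit point.
  x = november: open {november} ∋ x has {november} ∩ (A ∖ {november}) = ∅, so x is NOT a limit point.
Collecting: A' = ∅.


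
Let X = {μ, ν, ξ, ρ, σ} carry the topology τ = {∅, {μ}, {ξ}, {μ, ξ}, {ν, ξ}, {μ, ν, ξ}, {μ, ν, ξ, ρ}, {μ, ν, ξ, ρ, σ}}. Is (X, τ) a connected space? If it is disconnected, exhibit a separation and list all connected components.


(X, τ) is connected.

Find clopen sets (U ∈ τ with X ∖ U ∈ τ):
  U = ∅, X ∖ U = {μ, ν, ξ, ρ, σ} — both open, so U is clopen.
  U = {μ, ν, ξ, ρ, σ}, X ∖ U = ∅ — both open, so U is clopen.
Only trivial clopens (∅ and X) exist, so (X, τ) is connected.
Compute connected components by grouping points that agree on all clopens:
  component: {μ, ν, ξ, ρ, σ}
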